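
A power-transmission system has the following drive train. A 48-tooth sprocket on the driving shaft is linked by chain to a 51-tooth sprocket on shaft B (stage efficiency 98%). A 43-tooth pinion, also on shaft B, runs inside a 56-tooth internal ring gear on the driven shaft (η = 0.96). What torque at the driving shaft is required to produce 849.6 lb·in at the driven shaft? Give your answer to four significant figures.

652.6 lb·in

Overall ratio R = 1.0625 × 1.3023 = 1.3837; overall efficiency η = 0.98 × 0.96 = 0.9408.
Input torque = output torque / (R × η) = 849.6 / (1.3837 × 0.9408) = 652.63 lb·in.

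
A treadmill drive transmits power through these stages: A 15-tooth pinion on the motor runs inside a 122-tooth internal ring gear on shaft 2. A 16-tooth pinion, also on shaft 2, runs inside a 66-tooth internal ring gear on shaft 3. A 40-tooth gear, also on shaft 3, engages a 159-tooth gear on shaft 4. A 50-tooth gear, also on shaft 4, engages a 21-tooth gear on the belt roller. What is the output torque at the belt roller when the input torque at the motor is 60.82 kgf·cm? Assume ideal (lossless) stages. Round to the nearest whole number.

3407 kgf·cm

Internal gear: ratio = 122/15 = 8.1333; torque at shaft 2 = 60.82 × 8.1333 = 494.67 kgf·cm.
Internal gear: ratio = 66/16 = 4.125; torque at shaft 3 = 494.67 × 4.125 = 2040.5 kgf·cm.
Gear mesh: ratio = 159/40 = 3.975; torque at shaft 4 = 2040.5 × 3.975 = 8111 kgf·cm.
Gear mesh: ratio = 21/50 = 0.42; torque at the belt roller = 8111 × 0.42 = 3406.6 kgf·cm.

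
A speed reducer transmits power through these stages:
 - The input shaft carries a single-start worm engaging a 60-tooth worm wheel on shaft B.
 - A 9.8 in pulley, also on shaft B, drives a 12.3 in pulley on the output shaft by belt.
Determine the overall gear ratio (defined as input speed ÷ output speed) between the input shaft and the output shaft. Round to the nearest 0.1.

75.3

Each stage contributes driven/driver: worm 60/1 = 60, belt 12.3/9.8 = 1.2551.
Overall: 60 × 1.2551 = 75.306.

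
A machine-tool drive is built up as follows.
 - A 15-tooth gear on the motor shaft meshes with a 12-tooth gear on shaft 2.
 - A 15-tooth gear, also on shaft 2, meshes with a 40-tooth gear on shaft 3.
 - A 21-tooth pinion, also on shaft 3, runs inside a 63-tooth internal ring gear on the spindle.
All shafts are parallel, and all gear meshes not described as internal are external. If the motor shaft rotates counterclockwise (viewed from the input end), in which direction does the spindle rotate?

counterclockwise

the motor shaft → shaft 2: external mesh, 1 reversal → CW.
shaft 2 → shaft 3: external mesh, 1 reversal → CCW.
shaft 3 → the spindle: internal mesh, same direction → CCW.
2 reversals in total — an even number — so the spindle turns the same way as the motor shaft.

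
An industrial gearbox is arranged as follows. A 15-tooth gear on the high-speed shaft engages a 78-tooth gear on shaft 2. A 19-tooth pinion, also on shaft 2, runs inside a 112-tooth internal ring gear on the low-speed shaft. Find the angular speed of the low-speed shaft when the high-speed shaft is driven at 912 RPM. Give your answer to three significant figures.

29.8 RPM

the high-speed shaft → shaft 2 (gear mesh, 78/15): 912 ÷ 5.2 = 175.38 RPM
shaft 2 → the low-speed shaft (internal gear, 112/19): 175.38 ÷ 5.8947 = 29.753 RPM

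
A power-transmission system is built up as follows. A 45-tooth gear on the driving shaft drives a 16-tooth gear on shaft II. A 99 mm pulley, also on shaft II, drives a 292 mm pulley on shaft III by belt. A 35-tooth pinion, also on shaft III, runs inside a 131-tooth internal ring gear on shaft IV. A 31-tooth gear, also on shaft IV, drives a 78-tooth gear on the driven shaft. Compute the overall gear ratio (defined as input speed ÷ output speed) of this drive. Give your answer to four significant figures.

Each stage contributes driven/driver: gear mesh 16/45 = 0.35556, belt 292/99 = 2.9495, internal gear 131/35 = 3.7429, gear mesh 78/31 = 2.5161.
Overall: 0.35556 × 2.9495 × 3.7429 × 2.5161 = 9.8762.

9.876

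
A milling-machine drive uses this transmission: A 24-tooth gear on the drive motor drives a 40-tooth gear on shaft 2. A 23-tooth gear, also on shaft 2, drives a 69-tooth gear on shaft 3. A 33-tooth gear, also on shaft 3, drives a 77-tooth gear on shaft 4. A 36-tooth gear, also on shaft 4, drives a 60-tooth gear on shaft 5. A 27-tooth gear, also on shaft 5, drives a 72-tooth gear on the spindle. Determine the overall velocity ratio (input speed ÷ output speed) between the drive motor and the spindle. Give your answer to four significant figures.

51.85

Each stage contributes driven/driver: gear mesh 40/24 = 1.6667, gear mesh 69/23 = 3, gear mesh 77/33 = 2.3333, gear mesh 60/36 = 1.6667, gear mesh 72/27 = 2.6667.
Overall: 1.6667 × 3 × 2.3333 × 1.6667 × 2.6667 = 51.852.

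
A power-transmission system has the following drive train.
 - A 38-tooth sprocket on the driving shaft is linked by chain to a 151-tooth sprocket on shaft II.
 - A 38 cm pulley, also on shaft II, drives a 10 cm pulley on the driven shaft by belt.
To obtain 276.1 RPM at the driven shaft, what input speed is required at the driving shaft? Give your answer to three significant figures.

Overall ratio R = 3.9737 × 0.26316 = 1.0457.
Required input speed = output speed × R = 276.1 × 1.0457 = 288.72 RPM.

289 RPM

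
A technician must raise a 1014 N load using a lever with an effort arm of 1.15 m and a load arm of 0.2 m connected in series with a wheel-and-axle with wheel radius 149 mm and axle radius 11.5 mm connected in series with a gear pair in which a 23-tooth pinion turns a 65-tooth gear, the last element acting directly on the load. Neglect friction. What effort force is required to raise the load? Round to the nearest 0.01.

Lever MA = effort arm / load arm = 1.15/0.2 = 5.75.
Wheel-and-axle MA = R/r = 149/11.5 = 12.957.
Gear pair MA = 65/23 = 2.8261.
Combined ideal MA = 5.75 × 12.957 × 2.8261 = 210.54.
Effort = load / MA = 1014 / 210.54 = 4.8161 N.

4.82 N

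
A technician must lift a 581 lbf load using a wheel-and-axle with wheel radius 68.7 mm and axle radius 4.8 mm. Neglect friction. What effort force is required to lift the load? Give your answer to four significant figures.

Wheel-and-axle MA = R/r = 68.7/4.8 = 14.313.
Effort = load / MA = 581 / 14.313 = 40.594 lbf.

40.59 lbf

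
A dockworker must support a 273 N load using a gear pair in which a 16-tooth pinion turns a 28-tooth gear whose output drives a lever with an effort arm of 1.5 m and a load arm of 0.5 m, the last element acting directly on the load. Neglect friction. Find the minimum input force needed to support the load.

52 N

Gear pair MA = 28/16 = 1.75.
Lever MA = effort arm / load arm = 1.5/0.5 = 3.
Combined ideal MA = 1.75 × 3 = 5.25.
Effort = load / MA = 273 / 5.25 = 52 N.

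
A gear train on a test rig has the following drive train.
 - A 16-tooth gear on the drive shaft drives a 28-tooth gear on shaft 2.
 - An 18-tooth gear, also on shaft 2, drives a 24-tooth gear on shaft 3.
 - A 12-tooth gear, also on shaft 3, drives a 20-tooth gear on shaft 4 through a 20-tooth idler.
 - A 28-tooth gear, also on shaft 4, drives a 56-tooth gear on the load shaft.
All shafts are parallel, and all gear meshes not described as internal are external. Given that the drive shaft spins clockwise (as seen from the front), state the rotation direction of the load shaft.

the drive shaft → shaft 2: external mesh, 1 reversal → CCW.
shaft 2 → shaft 3: external mesh, 1 reversal → CW.
shaft 3 → shaft 4: driver → idler → driven is 2 external meshes, 2 reversals → CW.
shaft 4 → the load shaft: external mesh, 1 reversal → CCW.
5 reversals in total — an odd number — so the load shaft turns opposite to the drive shaft.

anticlockwise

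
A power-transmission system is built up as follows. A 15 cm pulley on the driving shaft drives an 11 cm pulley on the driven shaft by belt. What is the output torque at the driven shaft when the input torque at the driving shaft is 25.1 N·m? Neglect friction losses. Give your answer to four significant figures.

18.41 N·m

belt 11/15 = 0.73333 → τ = 25.1·0.73333 = 18.407 N·m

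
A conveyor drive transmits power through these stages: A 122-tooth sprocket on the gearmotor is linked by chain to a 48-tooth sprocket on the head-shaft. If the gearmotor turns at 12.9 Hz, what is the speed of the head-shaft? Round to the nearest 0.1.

the gearmotor → the head-shaft (chain, 48/122): 12.9 ÷ 0.39344 = 32.788 Hz

32.8 Hz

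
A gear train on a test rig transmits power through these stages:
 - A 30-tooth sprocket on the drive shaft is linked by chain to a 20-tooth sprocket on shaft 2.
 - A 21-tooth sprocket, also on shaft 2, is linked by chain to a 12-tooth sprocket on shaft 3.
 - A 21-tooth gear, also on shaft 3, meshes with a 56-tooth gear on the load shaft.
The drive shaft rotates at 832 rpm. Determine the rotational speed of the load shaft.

819 rpm

Chain: ratio = 20/30 = 0.66667, so shaft 2 turns at 832 / 0.66667 = 1248 rpm.
Chain: ratio = 12/21 = 0.57143, so shaft 3 turns at 1248 / 0.57143 = 2184 rpm.
Gear mesh: ratio = 56/21 = 2.6667, so the load shaft turns at 2184 / 2.6667 = 819 rpm.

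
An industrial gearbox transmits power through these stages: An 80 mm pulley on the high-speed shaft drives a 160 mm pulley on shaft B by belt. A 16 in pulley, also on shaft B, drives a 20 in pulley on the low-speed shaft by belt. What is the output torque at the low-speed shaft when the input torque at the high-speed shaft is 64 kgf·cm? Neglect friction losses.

160 kgf·cm

After the belt (160/80): 64 × 2 = 128 kgf·cm
After the belt (20/16): 128 × 1.25 = 160 kgf·cm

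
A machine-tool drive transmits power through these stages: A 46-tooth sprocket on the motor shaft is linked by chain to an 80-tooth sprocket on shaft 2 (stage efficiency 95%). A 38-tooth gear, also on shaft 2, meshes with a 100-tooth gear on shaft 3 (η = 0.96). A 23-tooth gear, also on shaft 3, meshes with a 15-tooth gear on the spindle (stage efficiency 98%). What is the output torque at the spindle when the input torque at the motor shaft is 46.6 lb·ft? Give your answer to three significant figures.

124 lb·ft

Chain: ratio = 80/46 = 1.7391; torque at shaft 2 = 46.6 × 1.7391 × 0.95 = 76.991 lb·ft.
Gear mesh: ratio = 100/38 = 2.6316; torque at shaft 3 = 76.991 × 2.6316 × 0.96 = 194.5 lb·ft.
Gear mesh: ratio = 15/23 = 0.65217; torque at the spindle = 194.5 × 0.65217 × 0.98 = 124.31 lb·ft.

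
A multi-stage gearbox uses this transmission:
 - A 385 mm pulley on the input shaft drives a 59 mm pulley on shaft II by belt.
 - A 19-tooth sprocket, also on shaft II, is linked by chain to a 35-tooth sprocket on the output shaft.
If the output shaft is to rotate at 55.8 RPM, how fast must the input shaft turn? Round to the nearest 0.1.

Overall ratio R = 0.15325 × 1.8421 = 0.2823.
Required input speed = output speed × R = 55.8 × 0.2823 = 15.752 RPM.

15.8 RPM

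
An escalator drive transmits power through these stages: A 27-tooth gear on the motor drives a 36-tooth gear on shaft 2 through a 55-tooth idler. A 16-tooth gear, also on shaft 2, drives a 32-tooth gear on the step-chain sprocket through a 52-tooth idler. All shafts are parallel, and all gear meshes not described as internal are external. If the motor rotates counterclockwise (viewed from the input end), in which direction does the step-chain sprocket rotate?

the motor → shaft 2: driver → idler → driven is 2 external meshes, 2 reversals → CCW.
shaft 2 → the step-chain sprocket: driver → idler → driven is 2 external meshes, 2 reversals → CCW.
4 reversals in total — an even number — so the step-chain sprocket turns the same way as the motor.

counterclockwise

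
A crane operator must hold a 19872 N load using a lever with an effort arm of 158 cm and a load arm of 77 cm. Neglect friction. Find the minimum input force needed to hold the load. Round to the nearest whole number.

Lever MA = effort arm / load arm = 158/77 = 2.0519.
Effort = load / MA = 19872 / 2.0519 = 9684.5 N.

9684 N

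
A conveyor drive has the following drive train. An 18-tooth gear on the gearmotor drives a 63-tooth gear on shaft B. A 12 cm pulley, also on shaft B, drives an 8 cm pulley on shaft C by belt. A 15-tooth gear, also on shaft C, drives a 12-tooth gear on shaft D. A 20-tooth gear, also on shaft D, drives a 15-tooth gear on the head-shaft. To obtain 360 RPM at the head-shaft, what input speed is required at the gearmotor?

504 RPM

Overall ratio R = 3.5 × 0.66667 × 0.8 × 0.75 = 1.4.
Required input speed = output speed × R = 360 × 1.4 = 504 RPM.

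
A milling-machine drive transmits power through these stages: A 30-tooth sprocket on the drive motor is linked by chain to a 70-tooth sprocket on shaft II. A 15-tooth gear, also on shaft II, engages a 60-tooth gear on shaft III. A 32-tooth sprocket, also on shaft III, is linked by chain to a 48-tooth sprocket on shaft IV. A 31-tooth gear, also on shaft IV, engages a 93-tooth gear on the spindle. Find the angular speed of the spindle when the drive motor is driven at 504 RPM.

the drive motor → shaft II (chain, 70/30): 504 ÷ 2.3333 = 216 RPM
shaft II → shaft III (gear mesh, 60/15): 216 ÷ 4 = 54 RPM
shaft III → shaft IV (chain, 48/32): 54 ÷ 1.5 = 36 RPM
shaft IV → the spindle (gear mesh, 93/31): 36 ÷ 3 = 12 RPM

12 RPM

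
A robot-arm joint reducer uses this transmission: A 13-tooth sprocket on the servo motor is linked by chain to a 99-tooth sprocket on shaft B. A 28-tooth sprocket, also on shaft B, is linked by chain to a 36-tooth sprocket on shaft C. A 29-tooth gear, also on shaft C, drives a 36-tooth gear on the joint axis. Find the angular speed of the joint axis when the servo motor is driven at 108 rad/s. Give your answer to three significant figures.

the servo motor → shaft B (chain, 99/13): 108 ÷ 7.6154 = 14.182 rad/s
shaft B → shaft C (chain, 36/28): 14.182 ÷ 1.2857 = 11.03 rad/s
shaft C → the joint axis (gear mesh, 36/29): 11.03 ÷ 1.2414 = 8.8855 rad/s

8.89 rad/s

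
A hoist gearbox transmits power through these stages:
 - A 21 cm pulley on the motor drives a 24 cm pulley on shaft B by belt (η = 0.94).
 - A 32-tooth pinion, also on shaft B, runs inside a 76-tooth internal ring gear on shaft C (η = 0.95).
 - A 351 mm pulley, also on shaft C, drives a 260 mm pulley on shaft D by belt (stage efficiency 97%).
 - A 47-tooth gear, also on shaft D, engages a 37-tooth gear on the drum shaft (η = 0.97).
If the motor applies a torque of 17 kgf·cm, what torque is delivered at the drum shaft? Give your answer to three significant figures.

Belt: ratio = 24/21 = 1.1429; torque at shaft B = 17 × 1.1429 × 0.94 = 18.263 kgf·cm.
Internal gear: ratio = 76/32 = 2.375; torque at shaft C = 18.263 × 2.375 × 0.95 = 41.206 kgf·cm.
Belt: ratio = 260/351 = 0.74074; torque at shaft D = 41.206 × 0.74074 × 0.97 = 29.607 kgf·cm.
Gear mesh: ratio = 37/47 = 0.78723; torque at the drum shaft = 29.607 × 0.78723 × 0.97 = 22.608 kgf·cm.

22.6 kgf·cm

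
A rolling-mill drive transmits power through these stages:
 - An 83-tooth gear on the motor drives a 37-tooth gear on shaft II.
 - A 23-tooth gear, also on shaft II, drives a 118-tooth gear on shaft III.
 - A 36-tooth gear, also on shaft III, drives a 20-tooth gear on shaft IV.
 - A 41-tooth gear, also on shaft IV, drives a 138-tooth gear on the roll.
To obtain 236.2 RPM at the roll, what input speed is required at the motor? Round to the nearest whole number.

Overall ratio R = 0.44578 × 5.1304 × 0.55556 × 3.3659 = 4.2766.
Required input speed = output speed × R = 236.2 × 4.2766 = 1010.1 RPM.

1010 RPM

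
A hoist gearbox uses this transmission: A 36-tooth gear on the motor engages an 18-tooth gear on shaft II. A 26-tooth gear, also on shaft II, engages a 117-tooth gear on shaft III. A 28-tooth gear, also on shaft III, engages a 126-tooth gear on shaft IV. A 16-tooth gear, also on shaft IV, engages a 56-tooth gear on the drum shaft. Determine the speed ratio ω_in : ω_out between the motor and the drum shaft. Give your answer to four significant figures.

Each stage contributes driven/driver: gear mesh 18/36 = 0.5, gear mesh 117/26 = 4.5, gear mesh 126/28 = 4.5, gear mesh 56/16 = 3.5.
Overall: 0.5 × 4.5 × 4.5 × 3.5 = 35.438.

35.44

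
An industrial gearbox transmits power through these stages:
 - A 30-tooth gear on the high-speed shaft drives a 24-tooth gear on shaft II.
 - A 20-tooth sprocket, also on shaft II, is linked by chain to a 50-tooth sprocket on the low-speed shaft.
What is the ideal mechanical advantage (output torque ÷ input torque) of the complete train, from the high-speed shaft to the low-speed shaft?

Each stage contributes driven/driver: gear mesh 24/30 = 0.8, chain 50/20 = 2.5.
Overall: 0.8 × 2.5 = 2.

2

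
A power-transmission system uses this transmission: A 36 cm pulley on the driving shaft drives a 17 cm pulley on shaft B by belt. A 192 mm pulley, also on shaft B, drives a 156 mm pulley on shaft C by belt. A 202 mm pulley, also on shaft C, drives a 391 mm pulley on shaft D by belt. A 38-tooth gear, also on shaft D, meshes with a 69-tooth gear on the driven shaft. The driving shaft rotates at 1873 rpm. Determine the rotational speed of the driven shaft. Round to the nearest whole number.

Belt: ratio = 17/36 = 0.47222, so shaft B turns at 1873 / 0.47222 = 3966.4 rpm.
Belt: ratio = 156/192 = 0.8125, so shaft C turns at 3966.4 / 0.8125 = 4881.7 rpm.
Belt: ratio = 391/202 = 1.9356, so shaft D turns at 4881.7 / 1.9356 = 2522 rpm.
Gear mesh: ratio = 69/38 = 1.8158, so the driven shaft turns at 2522 / 1.8158 = 1388.9 rpm.

1389 rpm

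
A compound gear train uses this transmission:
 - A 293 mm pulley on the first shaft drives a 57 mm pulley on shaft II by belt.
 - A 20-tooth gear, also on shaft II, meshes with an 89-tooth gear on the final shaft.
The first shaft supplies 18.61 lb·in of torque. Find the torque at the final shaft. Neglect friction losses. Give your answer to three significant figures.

After the belt (57/293): 18.61 × 0.19454 = 3.6204 lb·in
After the gear mesh (89/20): 3.6204 × 4.45 = 16.111 lb·in

16.1 lb·in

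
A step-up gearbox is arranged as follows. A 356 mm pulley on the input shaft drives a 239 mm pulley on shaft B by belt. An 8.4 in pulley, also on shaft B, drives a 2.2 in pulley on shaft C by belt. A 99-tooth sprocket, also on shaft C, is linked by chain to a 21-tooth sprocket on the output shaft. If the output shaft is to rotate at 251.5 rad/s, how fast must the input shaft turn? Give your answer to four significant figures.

Overall ratio R = 0.67135 × 0.2619 × 0.21212 = 0.037297.
Required input speed = output speed × R = 251.5 × 0.037297 = 9.3802 rad/s.

9.380 rad/s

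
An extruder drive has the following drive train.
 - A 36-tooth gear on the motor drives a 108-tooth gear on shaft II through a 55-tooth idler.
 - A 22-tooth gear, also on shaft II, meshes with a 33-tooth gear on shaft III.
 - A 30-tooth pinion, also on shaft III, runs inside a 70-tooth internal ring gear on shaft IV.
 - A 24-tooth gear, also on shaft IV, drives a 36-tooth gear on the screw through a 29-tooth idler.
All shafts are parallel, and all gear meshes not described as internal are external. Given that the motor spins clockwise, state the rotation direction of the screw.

the motor → shaft II: driver → idler → driven is 2 external meshes, 2 reversals → CW.
shaft II → shaft III: external mesh, 1 reversal → CCW.
shaft III → shaft IV: internal mesh, same direction → CCW.
shaft IV → the screw: driver → idler → driven is 2 external meshes, 2 reversals → CCW.
5 reversals in total — an odd number — so the screw turns opposite to the motor.

counterclockwise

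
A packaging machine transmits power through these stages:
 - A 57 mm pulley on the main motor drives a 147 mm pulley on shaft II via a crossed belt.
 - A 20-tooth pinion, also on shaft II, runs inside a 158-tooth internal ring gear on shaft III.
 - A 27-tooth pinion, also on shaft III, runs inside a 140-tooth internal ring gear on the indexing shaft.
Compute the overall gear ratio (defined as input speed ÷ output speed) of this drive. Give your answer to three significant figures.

106

Each stage contributes driven/driver: belt 147/57 = 2.5789, internal gear 158/20 = 7.9, internal gear 140/27 = 5.1852.
Overall: 2.5789 × 7.9 × 5.1852 = 105.64.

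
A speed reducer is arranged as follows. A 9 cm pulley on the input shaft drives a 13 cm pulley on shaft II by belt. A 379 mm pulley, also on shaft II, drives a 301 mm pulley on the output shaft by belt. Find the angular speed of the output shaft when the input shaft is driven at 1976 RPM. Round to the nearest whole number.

1722 RPM

the input shaft → shaft II (belt, 13/9): 1976 ÷ 1.4444 = 1368 RPM
shaft II → the output shaft (belt, 301/379): 1368 ÷ 0.7942 = 1722.5 RPM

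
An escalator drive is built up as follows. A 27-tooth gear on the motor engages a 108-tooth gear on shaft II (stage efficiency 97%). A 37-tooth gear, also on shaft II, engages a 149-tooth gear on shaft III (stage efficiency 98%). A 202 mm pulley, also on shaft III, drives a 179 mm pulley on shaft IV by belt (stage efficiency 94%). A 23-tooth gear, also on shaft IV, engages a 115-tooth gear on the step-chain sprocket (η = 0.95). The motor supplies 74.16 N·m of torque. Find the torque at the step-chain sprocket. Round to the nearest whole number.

Gear mesh: ratio = 108/27 = 4; torque at shaft II = 74.16 × 4 × 0.97 = 287.74 N·m.
Gear mesh: ratio = 149/37 = 4.027; torque at shaft III = 287.74 × 4.027 × 0.98 = 1135.6 N·m.
Belt: ratio = 179/202 = 0.88614; torque at shaft IV = 1135.6 × 0.88614 × 0.94 = 945.89 N·m.
Gear mesh: ratio = 115/23 = 5; torque at the step-chain sprocket = 945.89 × 5 × 0.95 = 4493 N·m.

4493 N·m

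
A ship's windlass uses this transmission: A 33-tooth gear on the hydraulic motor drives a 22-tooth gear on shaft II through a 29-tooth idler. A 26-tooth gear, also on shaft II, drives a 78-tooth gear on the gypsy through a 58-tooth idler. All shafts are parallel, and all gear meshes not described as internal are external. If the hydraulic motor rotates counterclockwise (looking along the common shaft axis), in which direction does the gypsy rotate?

counterclockwise

the hydraulic motor → shaft II: driver → idler → driven is 2 external meshes, 2 reversals → CCW.
shaft II → the gypsy: driver → idler → driven is 2 external meshes, 2 reversals → CCW.
4 reversals in total — an even number — so the gypsy turns the same way as the hydraulic motor.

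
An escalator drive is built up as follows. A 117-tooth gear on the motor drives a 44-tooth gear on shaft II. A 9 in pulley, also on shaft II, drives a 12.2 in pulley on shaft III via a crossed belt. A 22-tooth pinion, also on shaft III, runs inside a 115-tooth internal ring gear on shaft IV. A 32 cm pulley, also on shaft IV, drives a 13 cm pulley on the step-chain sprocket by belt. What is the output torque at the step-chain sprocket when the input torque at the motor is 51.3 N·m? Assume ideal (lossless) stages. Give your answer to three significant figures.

gear mesh 44/117 = 0.37607 → τ = 51.3·0.37607 = 19.292 N·m
belt 12.2/9 = 1.3556 → τ = 19.292·1.3556 = 26.152 N·m
internal gear 115/22 = 5.2273 → τ = 26.152·5.2273 = 136.7 N·m
belt 13/32 = 0.40625 → τ = 136.7·0.40625 = 55.535 N·m

55.5 N·m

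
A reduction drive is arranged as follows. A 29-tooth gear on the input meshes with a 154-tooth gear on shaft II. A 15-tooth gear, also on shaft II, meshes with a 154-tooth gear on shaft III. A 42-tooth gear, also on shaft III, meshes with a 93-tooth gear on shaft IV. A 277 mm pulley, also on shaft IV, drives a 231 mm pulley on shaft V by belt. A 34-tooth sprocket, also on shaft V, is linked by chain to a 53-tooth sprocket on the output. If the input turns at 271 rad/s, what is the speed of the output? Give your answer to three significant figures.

gear mesh 154/29 = 5.3103 → 271/5.3103 = 51.032 rad/s
gear mesh 154/15 = 10.267 → 51.032/10.267 = 4.9707 rad/s
gear mesh 93/42 = 2.2143 → 4.9707/2.2143 = 2.2448 rad/s
belt 231/277 = 0.83394 → 2.2448/0.83394 = 2.6919 rad/s
chain 53/34 = 1.5588 → 2.6919/1.5588 = 1.7268 rad/s

1.73 rad/s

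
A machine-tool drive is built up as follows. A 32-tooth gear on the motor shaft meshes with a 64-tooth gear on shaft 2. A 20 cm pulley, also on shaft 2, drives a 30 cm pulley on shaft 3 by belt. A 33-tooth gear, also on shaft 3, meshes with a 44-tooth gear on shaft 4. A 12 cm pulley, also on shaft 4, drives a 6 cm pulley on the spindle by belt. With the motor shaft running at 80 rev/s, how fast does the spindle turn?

the motor shaft → shaft 2 (gear mesh, 64/32): 80 ÷ 2 = 40 rev/s
shaft 2 → shaft 3 (belt, 30/20): 40 ÷ 1.5 = 26.667 rev/s
shaft 3 → shaft 4 (gear mesh, 44/33): 26.667 ÷ 1.3333 = 20 rev/s
shaft 4 → the spindle (belt, 6/12): 20 ÷ 0.5 = 40 rev/s

40 rev/s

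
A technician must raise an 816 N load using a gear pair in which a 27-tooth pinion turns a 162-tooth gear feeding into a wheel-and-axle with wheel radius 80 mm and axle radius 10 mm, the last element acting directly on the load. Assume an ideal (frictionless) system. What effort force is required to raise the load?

17 N

Gear pair MA = 162/27 = 6.
Wheel-and-axle MA = R/r = 80/10 = 8.
Combined ideal MA = 6 × 8 = 48.
Effort = load / MA = 816 / 48 = 17 N.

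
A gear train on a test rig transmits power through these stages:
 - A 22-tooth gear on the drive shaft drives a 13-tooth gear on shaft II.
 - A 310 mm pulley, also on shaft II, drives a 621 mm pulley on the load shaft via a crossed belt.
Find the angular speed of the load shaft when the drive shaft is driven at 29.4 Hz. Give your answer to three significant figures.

24.8 Hz

Gear mesh: ratio = 13/22 = 0.59091, so shaft II turns at 29.4 / 0.59091 = 49.754 Hz.
Belt: ratio = 621/310 = 2.0032, so the load shaft turns at 49.754 / 2.0032 = 24.837 Hz.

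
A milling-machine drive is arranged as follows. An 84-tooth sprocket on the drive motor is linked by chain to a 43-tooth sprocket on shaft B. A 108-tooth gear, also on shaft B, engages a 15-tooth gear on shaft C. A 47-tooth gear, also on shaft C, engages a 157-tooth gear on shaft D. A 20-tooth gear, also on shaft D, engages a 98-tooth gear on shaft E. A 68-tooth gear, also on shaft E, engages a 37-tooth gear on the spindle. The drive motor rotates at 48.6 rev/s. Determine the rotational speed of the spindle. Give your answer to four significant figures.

76.75 rev/s

Chain: ratio = 43/84 = 0.5119, so shaft B turns at 48.6 / 0.5119 = 94.94 rev/s.
Gear mesh: ratio = 15/108 = 0.13889, so shaft C turns at 94.94 / 0.13889 = 683.56 rev/s.
Gear mesh: ratio = 157/47 = 3.3404, so shaft D turns at 683.56 / 3.3404 = 204.63 rev/s.
Gear mesh: ratio = 98/20 = 4.9, so shaft E turns at 204.63 / 4.9 = 41.762 rev/s.
Gear mesh: ratio = 37/68 = 0.54412, so the spindle turns at 41.762 / 0.54412 = 76.752 rev/s.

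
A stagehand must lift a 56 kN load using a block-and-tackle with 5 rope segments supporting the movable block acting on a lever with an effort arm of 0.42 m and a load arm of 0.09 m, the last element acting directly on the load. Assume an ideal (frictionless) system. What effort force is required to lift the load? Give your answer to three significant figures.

2.40 kN

Block-and-tackle MA = number of supporting rope parts = 5.
Lever MA = effort arm / load arm = 0.42/0.09 = 4.6667.
Combined ideal MA = 5 × 4.6667 = 23.333.
Effort = load / MA = 56 / 23.333 = 2.4 kN.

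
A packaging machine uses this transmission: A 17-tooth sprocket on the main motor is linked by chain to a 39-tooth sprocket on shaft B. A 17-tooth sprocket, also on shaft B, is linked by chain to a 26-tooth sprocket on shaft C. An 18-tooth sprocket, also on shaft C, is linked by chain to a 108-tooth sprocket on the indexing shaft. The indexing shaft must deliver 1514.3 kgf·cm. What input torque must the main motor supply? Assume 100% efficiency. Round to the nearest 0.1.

Overall ratio R = 2.2941 × 1.5294 × 6 = 21.052.
Input torque = output torque / R = 1514.3 / 21.052 = 71.932 kgf·cm.

71.9 kgf·cm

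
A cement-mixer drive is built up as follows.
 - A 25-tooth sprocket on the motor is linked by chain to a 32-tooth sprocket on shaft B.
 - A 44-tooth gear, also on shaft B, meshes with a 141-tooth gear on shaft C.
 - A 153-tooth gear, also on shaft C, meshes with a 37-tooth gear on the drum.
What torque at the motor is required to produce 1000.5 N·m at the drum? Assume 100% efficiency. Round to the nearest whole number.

Overall ratio R = 1.28 × 3.2045 × 0.24183 = 0.99194.
Input torque = output torque / R = 1000.5 / 0.99194 = 1008.6 N·m.

1009 N·m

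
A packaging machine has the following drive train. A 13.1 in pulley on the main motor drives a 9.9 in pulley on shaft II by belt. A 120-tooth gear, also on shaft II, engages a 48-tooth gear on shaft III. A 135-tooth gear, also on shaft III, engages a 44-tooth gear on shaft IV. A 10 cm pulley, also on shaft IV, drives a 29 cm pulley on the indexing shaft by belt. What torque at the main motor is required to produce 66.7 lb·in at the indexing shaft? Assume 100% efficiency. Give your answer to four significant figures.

233.4 lb·in

Overall ratio R = 0.75573 × 0.4 × 0.32593 × 2.9 = 0.28572.
Input torque = output torque / R = 66.7 / 0.28572 = 233.45 lb·in.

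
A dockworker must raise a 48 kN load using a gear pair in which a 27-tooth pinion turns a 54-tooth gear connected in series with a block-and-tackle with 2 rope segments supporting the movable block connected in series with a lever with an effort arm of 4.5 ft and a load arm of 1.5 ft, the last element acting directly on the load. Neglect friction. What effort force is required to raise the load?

Gear pair MA = 54/27 = 2.
Block-and-tackle MA = number of supporting rope parts = 2.
Lever MA = effort arm / load arm = 4.5/1.5 = 3.
Combined ideal MA = 2 × 2 × 3 = 12.
Effort = load / MA = 48 / 12 = 4 kN.

4 kN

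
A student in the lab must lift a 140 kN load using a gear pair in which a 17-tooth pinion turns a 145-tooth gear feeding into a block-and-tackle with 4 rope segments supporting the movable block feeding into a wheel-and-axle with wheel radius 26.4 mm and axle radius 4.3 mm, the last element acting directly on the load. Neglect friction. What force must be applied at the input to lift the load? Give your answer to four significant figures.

Gear pair MA = 145/17 = 8.5294.
Block-and-tackle MA = number of supporting rope parts = 4.
Wheel-and-axle MA = R/r = 26.4/4.3 = 6.1395.
Combined ideal MA = 8.5294 × 4 × 6.1395 = 209.47.
Effort = load / MA = 140 / 209.47 = 0.66836 kN.

0.6684 kN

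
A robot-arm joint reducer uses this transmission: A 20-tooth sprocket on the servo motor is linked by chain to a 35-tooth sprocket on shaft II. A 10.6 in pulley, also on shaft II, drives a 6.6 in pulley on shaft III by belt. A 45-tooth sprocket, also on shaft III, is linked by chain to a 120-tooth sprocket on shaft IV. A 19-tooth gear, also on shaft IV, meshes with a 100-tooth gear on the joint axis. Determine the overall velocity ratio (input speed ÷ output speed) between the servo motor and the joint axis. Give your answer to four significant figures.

15.29

Each stage contributes driven/driver: chain 35/20 = 1.75, belt 6.6/10.6 = 0.62264, chain 120/45 = 2.6667, gear mesh 100/19 = 5.2632.
Overall: 1.75 × 0.62264 × 2.6667 × 5.2632 = 15.293.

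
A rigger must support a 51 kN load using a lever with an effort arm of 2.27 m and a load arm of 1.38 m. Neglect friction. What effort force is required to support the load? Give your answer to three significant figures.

Lever MA = effort arm / load arm = 2.27/1.38 = 1.6449.
Effort = load / MA = 51 / 1.6449 = 31.004 kN.

31.0 kN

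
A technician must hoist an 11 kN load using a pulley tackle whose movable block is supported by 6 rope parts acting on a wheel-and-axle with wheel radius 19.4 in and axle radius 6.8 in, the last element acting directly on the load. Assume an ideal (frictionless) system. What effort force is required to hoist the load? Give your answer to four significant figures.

0.6426 kN

Block-and-tackle MA = number of supporting rope parts = 6.
Wheel-and-axle MA = R/r = 19.4/6.8 = 2.8529.
Combined ideal MA = 6 × 2.8529 = 17.118.
Effort = load / MA = 11 / 17.118 = 0.64261 kN.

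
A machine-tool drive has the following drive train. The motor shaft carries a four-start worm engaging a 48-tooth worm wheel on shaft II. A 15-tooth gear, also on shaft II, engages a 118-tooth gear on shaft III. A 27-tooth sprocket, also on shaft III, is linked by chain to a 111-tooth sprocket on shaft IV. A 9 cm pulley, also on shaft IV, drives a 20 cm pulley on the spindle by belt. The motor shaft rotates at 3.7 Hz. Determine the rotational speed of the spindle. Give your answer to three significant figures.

0.00429 Hz

Worm: ratio = 48/4 = 12, so shaft II turns at 3.7 / 12 = 0.30833 Hz.
Gear mesh: ratio = 118/15 = 7.8667, so shaft III turns at 0.30833 / 7.8667 = 0.039195 Hz.
Chain: ratio = 111/27 = 4.1111, so shaft IV turns at 0.039195 / 4.1111 = 0.0095339 Hz.
Belt: ratio = 20/9 = 2.2222, so the spindle turns at 0.0095339 / 2.2222 = 0.0042903 Hz.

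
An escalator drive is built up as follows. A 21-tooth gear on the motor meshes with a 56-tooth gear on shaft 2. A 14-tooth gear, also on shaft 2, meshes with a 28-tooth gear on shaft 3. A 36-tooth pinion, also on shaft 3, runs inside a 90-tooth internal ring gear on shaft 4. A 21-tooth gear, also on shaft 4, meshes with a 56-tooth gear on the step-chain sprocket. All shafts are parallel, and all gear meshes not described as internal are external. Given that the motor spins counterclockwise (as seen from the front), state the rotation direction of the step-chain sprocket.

clockwise

the motor → shaft 2: external mesh, 1 reversal → CW.
shaft 2 → shaft 3: external mesh, 1 reversal → CCW.
shaft 3 → shaft 4: internal mesh, same direction → CCW.
shaft 4 → the step-chain sprocket: external mesh, 1 reversal → CW.
3 reversals in total — an odd number — so the step-chain sprocket turns opposite to the motor.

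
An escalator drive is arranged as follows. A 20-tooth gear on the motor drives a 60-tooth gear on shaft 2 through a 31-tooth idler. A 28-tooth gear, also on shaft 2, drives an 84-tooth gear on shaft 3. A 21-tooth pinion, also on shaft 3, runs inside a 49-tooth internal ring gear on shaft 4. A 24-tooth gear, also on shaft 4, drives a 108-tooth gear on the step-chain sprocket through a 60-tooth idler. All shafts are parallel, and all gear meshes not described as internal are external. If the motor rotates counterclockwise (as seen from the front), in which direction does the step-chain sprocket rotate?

the motor → shaft 2: driver → idler → driven is 2 external meshes, 2 reversals → CCW.
shaft 2 → shaft 3: external mesh, 1 reversal → CW.
shaft 3 → shaft 4: internal mesh, same direction → CW.
shaft 4 → the step-chain sprocket: driver → idler → driven is 2 external meshes, 2 reversals → CW.
5 reversals in total — an odd number — so the step-chain sprocket turns opposite to the motor.

clockwise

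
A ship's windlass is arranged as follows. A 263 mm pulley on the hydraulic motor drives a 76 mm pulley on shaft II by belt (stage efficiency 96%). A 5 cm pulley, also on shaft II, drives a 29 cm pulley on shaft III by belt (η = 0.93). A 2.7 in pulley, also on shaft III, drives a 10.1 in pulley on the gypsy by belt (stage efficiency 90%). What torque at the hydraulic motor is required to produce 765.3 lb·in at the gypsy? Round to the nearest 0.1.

151.9 lb·in

Overall ratio R = 0.28897 × 5.8 × 3.7407 = 6.2697; overall efficiency η = 0.96 × 0.93 × 0.90 = 0.8035.
Input torque = output torque / (R × η) = 765.3 / (6.2697 × 0.8035) = 151.91 lb·in.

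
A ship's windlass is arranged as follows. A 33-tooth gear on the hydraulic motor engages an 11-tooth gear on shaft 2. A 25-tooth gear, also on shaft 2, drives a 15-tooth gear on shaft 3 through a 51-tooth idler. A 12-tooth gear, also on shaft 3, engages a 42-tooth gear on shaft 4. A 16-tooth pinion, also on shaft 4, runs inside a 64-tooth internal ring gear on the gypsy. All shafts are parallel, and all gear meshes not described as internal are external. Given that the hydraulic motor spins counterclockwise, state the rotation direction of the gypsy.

the hydraulic motor → shaft 2: external mesh, 1 reversal → CW.
shaft 2 → shaft 3: driver → idler → driven is 2 external meshes, 2 reversals → CW.
shaft 3 → shaft 4: external mesh, 1 reversal → CCW.
shaft 4 → the gypsy: internal mesh, same direction → CCW.
4 reversals in total — an even number — so the gypsy turns the same way as the hydraulic motor.

counterclockwise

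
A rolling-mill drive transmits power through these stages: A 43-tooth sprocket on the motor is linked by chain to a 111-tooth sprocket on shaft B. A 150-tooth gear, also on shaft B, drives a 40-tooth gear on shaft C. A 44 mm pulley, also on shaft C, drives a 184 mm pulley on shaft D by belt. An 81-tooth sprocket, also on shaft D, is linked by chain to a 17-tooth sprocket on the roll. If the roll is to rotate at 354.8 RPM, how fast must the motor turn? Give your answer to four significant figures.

Overall ratio R = 2.5814 × 0.26667 × 4.1818 × 0.20988 = 0.60416.
Required input speed = output speed × R = 354.8 × 0.60416 = 214.36 RPM.

214.4 RPM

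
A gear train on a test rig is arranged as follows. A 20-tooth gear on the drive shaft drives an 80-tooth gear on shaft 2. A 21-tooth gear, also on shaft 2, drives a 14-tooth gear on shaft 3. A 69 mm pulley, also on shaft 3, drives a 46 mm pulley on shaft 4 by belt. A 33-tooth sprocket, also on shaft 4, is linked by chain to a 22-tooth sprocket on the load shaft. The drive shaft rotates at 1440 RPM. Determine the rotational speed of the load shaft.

gear mesh 80/20 = 4 → 1440/4 = 360 RPM
gear mesh 14/21 = 0.66667 → 360/0.66667 = 540 RPM
belt 46/69 = 0.66667 → 540/0.66667 = 810 RPM
chain 22/33 = 0.66667 → 810/0.66667 = 1215 RPM

1215 RPM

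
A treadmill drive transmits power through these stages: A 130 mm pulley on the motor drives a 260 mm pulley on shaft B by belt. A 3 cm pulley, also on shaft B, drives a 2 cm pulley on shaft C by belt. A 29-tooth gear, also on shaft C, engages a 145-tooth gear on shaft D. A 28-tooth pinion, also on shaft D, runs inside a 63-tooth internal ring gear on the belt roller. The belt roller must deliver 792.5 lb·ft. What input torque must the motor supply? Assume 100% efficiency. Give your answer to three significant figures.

52.8 lb·ft

Overall ratio R = 2 × 0.66667 × 5 × 2.25 = 15.
Input torque = output torque / R = 792.5 / 15 = 52.833 lb·ft.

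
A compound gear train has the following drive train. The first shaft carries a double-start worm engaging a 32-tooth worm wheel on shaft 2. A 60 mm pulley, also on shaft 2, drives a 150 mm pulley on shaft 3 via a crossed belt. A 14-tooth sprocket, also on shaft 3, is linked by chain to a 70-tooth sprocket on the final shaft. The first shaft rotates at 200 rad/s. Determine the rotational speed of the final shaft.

worm 32/2 = 16 → 200/16 = 12.5 rad/s
belt 150/60 = 2.5 → 12.5/2.5 = 5 rad/s
chain 70/14 = 5 → 5/5 = 1 rad/s

1 rad/s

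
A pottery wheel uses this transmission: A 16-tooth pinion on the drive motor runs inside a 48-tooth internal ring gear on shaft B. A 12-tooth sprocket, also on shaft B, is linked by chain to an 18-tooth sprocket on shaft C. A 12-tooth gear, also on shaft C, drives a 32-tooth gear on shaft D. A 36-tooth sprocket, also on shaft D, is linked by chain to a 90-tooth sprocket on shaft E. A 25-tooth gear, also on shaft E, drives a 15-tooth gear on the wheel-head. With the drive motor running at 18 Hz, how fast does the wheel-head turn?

internal gear 48/16 = 3 → 18/3 = 6 Hz
chain 18/12 = 1.5 → 6/1.5 = 4 Hz
gear mesh 32/12 = 2.6667 → 4/2.6667 = 1.5 Hz
chain 90/36 = 2.5 → 1.5/2.5 = 0.6 Hz
gear mesh 15/25 = 0.6 → 0.6/0.6 = 1 Hz

1 Hz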